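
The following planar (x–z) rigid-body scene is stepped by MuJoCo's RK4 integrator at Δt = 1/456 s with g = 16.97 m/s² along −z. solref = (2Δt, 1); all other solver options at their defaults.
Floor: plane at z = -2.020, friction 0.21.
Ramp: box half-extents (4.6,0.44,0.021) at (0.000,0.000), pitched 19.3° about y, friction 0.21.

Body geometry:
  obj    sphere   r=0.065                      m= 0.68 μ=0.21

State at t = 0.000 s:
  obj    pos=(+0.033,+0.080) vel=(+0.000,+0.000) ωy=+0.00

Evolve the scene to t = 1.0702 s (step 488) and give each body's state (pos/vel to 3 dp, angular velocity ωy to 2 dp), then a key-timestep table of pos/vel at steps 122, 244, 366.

State at t = 1.0702 s:
  obj    pos=(+2.198,-0.679) vel=(+4.047,-1.417) ωy=+65.96

Key-timestep trajectory:
   step    t(s)  obj.x    obj.z    obj.vx   obj.vz 
    122  0.2675   +0.168  +0.032  +1.012  -0.354
    244  0.5351   +0.574  -0.110  +2.023  -0.709
    366  0.8026   +1.251  -0.347  +3.035  -1.063


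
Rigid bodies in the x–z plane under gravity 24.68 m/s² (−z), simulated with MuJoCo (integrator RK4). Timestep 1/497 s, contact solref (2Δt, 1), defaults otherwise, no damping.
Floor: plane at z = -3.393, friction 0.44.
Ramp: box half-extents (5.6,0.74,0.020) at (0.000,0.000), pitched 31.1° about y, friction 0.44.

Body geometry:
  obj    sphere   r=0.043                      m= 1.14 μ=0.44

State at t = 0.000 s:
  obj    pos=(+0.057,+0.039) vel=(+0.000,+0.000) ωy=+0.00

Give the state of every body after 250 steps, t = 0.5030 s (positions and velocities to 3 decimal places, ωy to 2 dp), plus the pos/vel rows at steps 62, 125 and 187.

State at t = 0.5030 s:
  obj    pos=(+1.044,-0.556) vel=(+3.922,-2.366) ωy=+106.51

Key-timestep trajectory:
   step    t(s)  obj.x    obj.z    obj.vx   obj.vz 
     62  0.1247   +0.118  +0.003  +0.973  -0.587
    125  0.2515   +0.304  -0.110  +1.961  -1.183
    187  0.3763   +0.609  -0.294  +2.934  -1.770


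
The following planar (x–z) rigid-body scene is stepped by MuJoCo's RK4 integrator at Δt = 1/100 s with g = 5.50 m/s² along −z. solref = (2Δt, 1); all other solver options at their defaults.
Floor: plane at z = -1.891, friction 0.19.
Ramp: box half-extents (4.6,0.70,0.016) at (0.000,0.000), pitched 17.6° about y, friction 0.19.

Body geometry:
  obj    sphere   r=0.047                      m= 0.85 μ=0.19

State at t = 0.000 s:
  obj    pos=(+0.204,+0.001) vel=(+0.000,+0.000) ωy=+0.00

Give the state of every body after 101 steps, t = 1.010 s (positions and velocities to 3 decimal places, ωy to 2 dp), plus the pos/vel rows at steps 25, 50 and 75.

State at t = 1.010 s:
  obj    pos=(+0.782,-0.182) vel=(+1.144,-0.363) ωy=+25.52

Key-timestep trajectory:
   step    t(s)  obj.x    obj.z    obj.vx   obj.vz 
     25  0.2500   +0.240  -0.010  +0.283  -0.090
     50  0.5000   +0.346  -0.044  +0.566  -0.180
     75  0.7500   +0.523  -0.100  +0.849  -0.269


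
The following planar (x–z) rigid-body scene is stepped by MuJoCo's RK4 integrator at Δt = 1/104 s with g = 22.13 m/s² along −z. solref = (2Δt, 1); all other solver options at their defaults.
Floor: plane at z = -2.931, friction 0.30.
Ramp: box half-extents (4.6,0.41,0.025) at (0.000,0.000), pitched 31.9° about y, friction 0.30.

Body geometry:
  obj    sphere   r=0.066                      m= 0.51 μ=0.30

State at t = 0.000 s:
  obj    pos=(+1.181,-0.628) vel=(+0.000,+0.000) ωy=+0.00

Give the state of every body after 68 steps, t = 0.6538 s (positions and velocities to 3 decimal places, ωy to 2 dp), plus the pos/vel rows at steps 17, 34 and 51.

State at t = 0.6538 s:
  obj    pos=(+2.697,-1.572) vel=(+4.637,-2.886) ωy=+82.71

Key-timestep trajectory:
   step    t(s)  obj.x    obj.z    obj.vx   obj.vz 
     17  0.1635   +1.276  -0.687  +1.160  -0.722
     34  0.3269   +1.560  -0.864  +2.319  -1.444
     51  0.4904   +2.034  -1.159  +3.478  -2.165


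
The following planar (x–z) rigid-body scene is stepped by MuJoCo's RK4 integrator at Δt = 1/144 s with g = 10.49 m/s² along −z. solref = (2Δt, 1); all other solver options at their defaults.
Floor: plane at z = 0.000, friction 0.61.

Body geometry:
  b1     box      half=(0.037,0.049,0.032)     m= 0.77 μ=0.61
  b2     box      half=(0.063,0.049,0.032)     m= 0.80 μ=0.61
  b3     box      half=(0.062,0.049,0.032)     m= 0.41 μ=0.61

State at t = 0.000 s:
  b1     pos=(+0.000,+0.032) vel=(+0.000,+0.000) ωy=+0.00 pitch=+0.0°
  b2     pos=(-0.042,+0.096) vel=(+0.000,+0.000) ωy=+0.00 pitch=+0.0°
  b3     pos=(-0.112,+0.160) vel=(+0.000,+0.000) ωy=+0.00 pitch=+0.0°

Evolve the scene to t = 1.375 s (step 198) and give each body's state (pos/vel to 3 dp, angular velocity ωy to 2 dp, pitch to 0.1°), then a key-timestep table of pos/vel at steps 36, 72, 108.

State at t = 1.375 s:
  b1     pos=(+0.000,+0.032) vel=(+0.000,+0.000) ωy=+0.00 pitch=+0.0°
  b2     pos=(-0.102,+0.063) vel=(+0.000,+0.000) ωy=+0.00 pitch=-90.0°
  b3     pos=(-0.219,+0.062) vel=(+0.000,+0.000) ωy=+0.00 pitch=-90.0°

Key-timestep trajectory:
   step    t(s)  b1.x    b1.z    b1.vx   b1.vz   b2.x    b2.z    b2.vx   b2.vz   b3.x    b3.z    b3.vx   b3.vz 
     36  0.2500   +0.000  +0.032  +0.000  +0.000   -0.086  +0.068  -0.297  -0.019   -0.174  +0.068  -0.182  +0.079
     72  0.5000   +0.000  +0.032  +0.000  +0.000   -0.099  +0.064  +0.056  +0.047   -0.234  +0.068  -0.047  +0.013
    108  0.7500   +0.000  +0.032  +0.000  +0.000   -0.102  +0.063  +0.001  +0.001   -0.214  +0.064  -0.095  -0.039


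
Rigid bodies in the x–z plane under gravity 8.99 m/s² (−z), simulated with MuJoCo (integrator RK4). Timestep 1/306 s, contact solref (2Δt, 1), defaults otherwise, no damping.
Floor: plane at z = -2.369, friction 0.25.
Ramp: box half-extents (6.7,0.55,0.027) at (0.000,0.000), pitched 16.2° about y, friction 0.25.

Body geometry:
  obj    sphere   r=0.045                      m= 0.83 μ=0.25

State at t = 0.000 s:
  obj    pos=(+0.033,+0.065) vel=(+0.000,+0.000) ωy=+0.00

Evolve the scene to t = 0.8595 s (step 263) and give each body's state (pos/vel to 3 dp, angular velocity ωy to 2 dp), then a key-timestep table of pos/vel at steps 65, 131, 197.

State at t = 0.8595 s:
  obj    pos=(+0.669,-0.119) vel=(+1.479,-0.430) ωy=+34.21

Key-timestep trajectory:
   step    t(s)  obj.x    obj.z    obj.vx   obj.vz 
     65  0.2124   +0.072  +0.054  +0.365  -0.106
    131  0.4281   +0.191  +0.020  +0.737  -0.214
    197  0.6438   +0.390  -0.038  +1.108  -0.322


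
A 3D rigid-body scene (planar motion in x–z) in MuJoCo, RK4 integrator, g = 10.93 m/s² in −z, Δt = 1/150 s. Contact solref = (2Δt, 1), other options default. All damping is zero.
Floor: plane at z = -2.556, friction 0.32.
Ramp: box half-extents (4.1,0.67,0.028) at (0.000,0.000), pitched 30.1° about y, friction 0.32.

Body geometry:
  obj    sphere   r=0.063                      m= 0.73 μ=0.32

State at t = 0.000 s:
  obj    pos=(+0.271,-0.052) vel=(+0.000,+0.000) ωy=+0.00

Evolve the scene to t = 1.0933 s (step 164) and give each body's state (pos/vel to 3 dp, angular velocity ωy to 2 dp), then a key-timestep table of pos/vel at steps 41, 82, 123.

State at t = 1.0933 s:
  obj    pos=(+2.296,-1.226) vel=(+3.704,-2.147) ωy=+67.94

Key-timestep trajectory:
   step    t(s)  obj.x    obj.z    obj.vx   obj.vz 
     41  0.2733   +0.398  -0.125  +0.926  -0.537
     82  0.5467   +0.777  -0.345  +1.852  -1.074
    123  0.8200   +1.410  -0.712  +2.778  -1.610


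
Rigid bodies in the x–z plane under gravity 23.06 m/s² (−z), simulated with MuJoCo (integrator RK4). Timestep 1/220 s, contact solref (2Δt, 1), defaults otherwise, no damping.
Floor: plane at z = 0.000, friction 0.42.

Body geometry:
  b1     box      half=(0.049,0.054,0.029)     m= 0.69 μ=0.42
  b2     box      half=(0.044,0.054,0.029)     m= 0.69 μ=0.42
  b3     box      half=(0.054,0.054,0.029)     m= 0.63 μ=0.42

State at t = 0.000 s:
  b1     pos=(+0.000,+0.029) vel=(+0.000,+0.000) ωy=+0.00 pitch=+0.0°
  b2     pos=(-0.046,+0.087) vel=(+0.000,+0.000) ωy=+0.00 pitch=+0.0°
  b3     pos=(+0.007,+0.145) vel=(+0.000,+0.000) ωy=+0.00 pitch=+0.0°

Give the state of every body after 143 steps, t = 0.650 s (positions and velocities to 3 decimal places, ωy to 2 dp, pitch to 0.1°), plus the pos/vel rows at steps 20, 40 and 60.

State at t = 0.650 s:
  b1     pos=(+0.000,+0.029) vel=(+0.000,+0.000) ωy=+0.00 pitch=+0.0°
  b2     pos=(-0.046,+0.087) vel=(+0.000,+0.000) ωy=+0.00 pitch=+0.0°
  b3     pos=(+0.135,+0.029) vel=(+0.000,+0.000) ωy=+0.00 pitch=+180.0°

Key-timestep trajectory:
   step    t(s)  b1.x    b1.z    b1.vx   b1.vz   b2.x    b2.z    b2.vx   b2.vz   b3.x    b3.z    b3.vx   b3.vz 
     20  0.0909   +0.000  +0.029  +0.000  +0.000   -0.046  +0.087  -0.001  +0.000   +0.019  +0.137  +0.282  -0.276
     40  0.1818   +0.000  +0.029  +0.000  +0.000   -0.046  +0.087  +0.000  +0.000   +0.059  +0.113  +0.595  -0.307
     60  0.2727   +0.000  +0.029  +0.000  +0.000   -0.046  +0.087  +0.000  +0.000   +0.123  +0.039  +0.765  -1.651


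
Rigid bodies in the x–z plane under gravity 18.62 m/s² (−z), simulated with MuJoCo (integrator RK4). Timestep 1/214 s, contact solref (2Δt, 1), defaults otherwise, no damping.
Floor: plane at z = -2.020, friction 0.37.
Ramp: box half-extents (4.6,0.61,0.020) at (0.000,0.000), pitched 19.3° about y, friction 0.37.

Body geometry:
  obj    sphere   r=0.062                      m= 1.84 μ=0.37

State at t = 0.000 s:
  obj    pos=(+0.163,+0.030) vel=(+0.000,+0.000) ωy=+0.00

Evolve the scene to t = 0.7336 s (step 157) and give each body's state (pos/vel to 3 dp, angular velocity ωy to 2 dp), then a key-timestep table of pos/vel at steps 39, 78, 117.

State at t = 0.7336 s:
  obj    pos=(+1.280,-0.361) vel=(+3.044,-1.066) ωy=+52.01

Key-timestep trajectory:
   step    t(s)  obj.x    obj.z    obj.vx   obj.vz 
     39  0.1822   +0.232  +0.006  +0.756  -0.265
     78  0.3645   +0.439  -0.067  +1.512  -0.530
    117  0.5467   +0.783  -0.187  +2.268  -0.794


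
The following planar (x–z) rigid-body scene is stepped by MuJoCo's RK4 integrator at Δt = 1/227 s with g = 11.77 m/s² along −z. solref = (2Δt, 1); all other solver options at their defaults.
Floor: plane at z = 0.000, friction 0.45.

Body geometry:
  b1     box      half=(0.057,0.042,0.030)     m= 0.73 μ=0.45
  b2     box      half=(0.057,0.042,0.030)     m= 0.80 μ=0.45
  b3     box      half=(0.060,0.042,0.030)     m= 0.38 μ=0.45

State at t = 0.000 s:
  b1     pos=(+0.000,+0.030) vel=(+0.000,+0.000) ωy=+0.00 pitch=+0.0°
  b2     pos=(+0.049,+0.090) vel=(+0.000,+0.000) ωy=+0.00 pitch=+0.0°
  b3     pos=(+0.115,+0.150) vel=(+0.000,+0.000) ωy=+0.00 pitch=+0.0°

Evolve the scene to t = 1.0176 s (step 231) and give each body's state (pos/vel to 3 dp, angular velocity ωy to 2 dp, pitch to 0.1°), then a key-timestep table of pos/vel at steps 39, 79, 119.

State at t = 1.0176 s:
  b1     pos=(+0.000,+0.030) vel=(+0.000,+0.000) ωy=+0.00 pitch=+0.0°
  b2     pos=(+0.109,+0.057) vel=(+0.000,+0.000) ωy=+0.00 pitch=+90.0°
  b3     pos=(+0.309,+0.030) vel=(+0.000,+0.000) ωy=+0.00 pitch=+180.0°

Key-timestep trajectory:
   step    t(s)  b1.x    b1.z    b1.vx   b1.vz   b2.x    b2.z    b2.vx   b2.vz   b3.x    b3.z    b3.vx   b3.vz 
     39  0.1718   +0.000  +0.030  +0.000  +0.000   +0.065  +0.090  +0.215  -0.056   +0.152  +0.110  +0.384  -0.691
     79  0.3480   +0.000  +0.030  +0.000  +0.000   +0.115  +0.060  +0.074  +0.038   +0.213  +0.061  +0.547  -0.238
    119  0.5242   +0.000  +0.030  +0.000  +0.000   +0.108  +0.057  +0.123  -0.074   +0.265  +0.064  +0.325  -0.116


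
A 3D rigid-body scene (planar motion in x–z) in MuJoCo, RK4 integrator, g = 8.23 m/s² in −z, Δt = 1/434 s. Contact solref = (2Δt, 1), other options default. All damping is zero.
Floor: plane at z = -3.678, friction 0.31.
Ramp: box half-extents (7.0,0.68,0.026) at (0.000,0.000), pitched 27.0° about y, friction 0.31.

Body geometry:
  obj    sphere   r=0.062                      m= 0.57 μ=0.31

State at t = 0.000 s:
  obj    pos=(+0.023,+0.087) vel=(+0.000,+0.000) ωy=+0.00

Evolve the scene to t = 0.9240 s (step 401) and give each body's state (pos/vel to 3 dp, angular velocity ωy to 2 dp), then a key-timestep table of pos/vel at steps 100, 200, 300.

State at t = 0.9240 s:
  obj    pos=(+1.038,-0.430) vel=(+2.197,-1.120) ωy=+39.77

Key-timestep trajectory:
   step    t(s)  obj.x    obj.z    obj.vx   obj.vz 
    100  0.2304   +0.086  +0.055  +0.548  -0.279
    200  0.4608   +0.276  -0.042  +1.096  -0.558
    300  0.6912   +0.591  -0.202  +1.644  -0.838


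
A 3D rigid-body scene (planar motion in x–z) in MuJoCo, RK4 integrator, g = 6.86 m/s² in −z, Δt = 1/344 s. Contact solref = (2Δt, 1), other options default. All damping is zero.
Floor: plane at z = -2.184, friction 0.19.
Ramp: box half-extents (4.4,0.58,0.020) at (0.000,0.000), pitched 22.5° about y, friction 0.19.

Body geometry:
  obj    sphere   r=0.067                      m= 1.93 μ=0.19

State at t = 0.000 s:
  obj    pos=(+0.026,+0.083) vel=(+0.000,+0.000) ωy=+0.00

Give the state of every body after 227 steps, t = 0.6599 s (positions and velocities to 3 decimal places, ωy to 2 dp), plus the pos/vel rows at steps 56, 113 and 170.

State at t = 0.6599 s:
  obj    pos=(+0.403,-0.073) vel=(+1.143,-0.474) ωy=+18.46

Key-timestep trajectory:
   step    t(s)  obj.x    obj.z    obj.vx   obj.vz 
     56  0.1628   +0.049  +0.074  +0.282  -0.117
    113  0.3285   +0.120  +0.045  +0.569  -0.236
    170  0.4942   +0.238  -0.004  +0.856  -0.355


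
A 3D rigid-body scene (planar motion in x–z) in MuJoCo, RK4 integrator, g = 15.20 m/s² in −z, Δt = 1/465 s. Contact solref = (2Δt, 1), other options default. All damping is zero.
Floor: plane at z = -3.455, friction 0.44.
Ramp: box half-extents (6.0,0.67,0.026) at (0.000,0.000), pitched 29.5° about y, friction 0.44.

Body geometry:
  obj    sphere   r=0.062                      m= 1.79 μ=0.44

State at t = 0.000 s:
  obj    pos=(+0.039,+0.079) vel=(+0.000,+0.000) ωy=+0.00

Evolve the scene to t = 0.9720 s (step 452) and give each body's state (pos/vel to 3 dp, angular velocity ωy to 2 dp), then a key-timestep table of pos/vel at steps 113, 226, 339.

State at t = 0.9720 s:
  obj    pos=(+2.237,-1.165) vel=(+4.523,-2.559) ωy=+83.81

Key-timestep trajectory:
   step    t(s)  obj.x    obj.z    obj.vx   obj.vz 
    113  0.2430   +0.176  +0.001  +1.131  -0.640
    226  0.4860   +0.589  -0.232  +2.262  -1.280
    339  0.7290   +1.276  -0.621  +3.392  -1.919


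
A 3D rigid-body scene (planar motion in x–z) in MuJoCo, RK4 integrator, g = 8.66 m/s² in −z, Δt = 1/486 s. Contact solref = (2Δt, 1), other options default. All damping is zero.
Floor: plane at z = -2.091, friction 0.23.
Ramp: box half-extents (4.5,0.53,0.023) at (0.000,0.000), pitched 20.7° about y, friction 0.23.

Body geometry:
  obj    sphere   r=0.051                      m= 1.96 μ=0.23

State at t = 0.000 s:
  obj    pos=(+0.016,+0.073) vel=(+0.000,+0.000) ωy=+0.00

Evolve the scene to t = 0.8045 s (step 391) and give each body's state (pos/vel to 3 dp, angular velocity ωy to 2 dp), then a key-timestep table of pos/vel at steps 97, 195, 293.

State at t = 0.8045 s:
  obj    pos=(+0.678,-0.177) vel=(+1.646,-0.622) ωy=+34.49

Key-timestep trajectory:
   step    t(s)  obj.x    obj.z    obj.vx   obj.vz 
     97  0.1996   +0.057  +0.058  +0.408  -0.154
    195  0.4012   +0.181  +0.011  +0.821  -0.310
    293  0.6029   +0.388  -0.067  +1.233  -0.466


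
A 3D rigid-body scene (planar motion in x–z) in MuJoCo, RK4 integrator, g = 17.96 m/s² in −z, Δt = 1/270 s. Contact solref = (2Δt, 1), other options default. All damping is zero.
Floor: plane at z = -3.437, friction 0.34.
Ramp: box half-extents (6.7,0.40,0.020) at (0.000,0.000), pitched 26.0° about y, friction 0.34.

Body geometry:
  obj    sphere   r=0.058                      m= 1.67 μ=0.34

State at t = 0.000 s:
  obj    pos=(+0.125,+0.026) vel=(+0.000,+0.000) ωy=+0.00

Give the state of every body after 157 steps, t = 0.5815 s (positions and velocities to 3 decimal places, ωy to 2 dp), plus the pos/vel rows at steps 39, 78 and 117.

State at t = 0.5815 s:
  obj    pos=(+0.980,-0.391) vel=(+2.939,-1.434) ωy=+56.37

Key-timestep trajectory:
   step    t(s)  obj.x    obj.z    obj.vx   obj.vz 
     39  0.1444   +0.178  +0.000  +0.730  -0.356
     78  0.2889   +0.336  -0.077  +1.460  -0.712
    117  0.4333   +0.600  -0.206  +2.190  -1.068


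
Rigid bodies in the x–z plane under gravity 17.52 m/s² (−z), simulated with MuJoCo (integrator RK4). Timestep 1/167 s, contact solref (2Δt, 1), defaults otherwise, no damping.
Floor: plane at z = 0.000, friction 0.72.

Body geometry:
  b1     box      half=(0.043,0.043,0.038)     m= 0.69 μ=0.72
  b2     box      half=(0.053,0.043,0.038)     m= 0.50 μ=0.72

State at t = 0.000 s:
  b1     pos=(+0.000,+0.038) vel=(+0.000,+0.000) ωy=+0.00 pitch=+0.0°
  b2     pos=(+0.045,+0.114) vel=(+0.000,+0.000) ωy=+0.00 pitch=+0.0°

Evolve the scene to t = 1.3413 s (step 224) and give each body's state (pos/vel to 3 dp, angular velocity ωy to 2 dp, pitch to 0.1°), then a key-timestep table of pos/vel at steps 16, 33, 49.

State at t = 1.3413 s:
  b1     pos=(+0.000,+0.038) vel=(+0.000,+0.000) ωy=+0.00 pitch=+0.0°
  b2     pos=(+0.092,+0.053) vel=(+0.000,+0.000) ωy=+0.00 pitch=+90.0°

Key-timestep trajectory:
   step    t(s)  b1.x    b1.z    b1.vx   b1.vz   b2.x    b2.z    b2.vx   b2.vz 
     16  0.0958   +0.000  +0.038  +0.000  +0.000   +0.048  +0.114  +0.062  -0.007
     33  0.1976   +0.000  +0.038  -0.001  +0.000   +0.063  +0.109  +0.270  -0.148
     49  0.2934   +0.000  +0.038  +0.000  +0.000   +0.094  +0.048  +0.095  -0.268


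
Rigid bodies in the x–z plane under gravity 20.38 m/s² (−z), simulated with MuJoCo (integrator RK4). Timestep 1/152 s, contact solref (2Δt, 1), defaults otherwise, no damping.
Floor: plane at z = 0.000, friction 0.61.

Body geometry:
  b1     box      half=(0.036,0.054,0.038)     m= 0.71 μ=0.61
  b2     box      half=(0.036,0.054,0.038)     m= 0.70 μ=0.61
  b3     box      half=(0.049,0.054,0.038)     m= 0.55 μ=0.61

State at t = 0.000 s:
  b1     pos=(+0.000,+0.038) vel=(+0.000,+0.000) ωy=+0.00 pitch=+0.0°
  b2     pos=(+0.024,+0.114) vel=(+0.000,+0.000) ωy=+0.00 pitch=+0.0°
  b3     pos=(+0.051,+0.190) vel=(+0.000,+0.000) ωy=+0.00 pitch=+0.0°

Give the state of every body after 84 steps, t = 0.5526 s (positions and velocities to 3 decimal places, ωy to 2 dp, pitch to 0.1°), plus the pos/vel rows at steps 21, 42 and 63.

State at t = 0.5526 s:
  b1     pos=(+0.000,+0.038) vel=(+0.000,+0.000) ωy=+0.00 pitch=+0.0°
  b2     pos=(+0.082,+0.036) vel=(-0.001,+0.002) ωy=-0.02 pitch=+90.0°
  b3     pos=(+0.183,+0.049) vel=(+0.005,+0.011) ωy=+0.11 pitch=+89.9°

Key-timestep trajectory:
   step    t(s)  b1.x    b1.z    b1.vx   b1.vz   b2.x    b2.z    b2.vx   b2.vz   b3.x    b3.z    b3.vx   b3.vz 
     21  0.1382   +0.000  +0.038  +0.000  +0.000   +0.026  +0.114  +0.021  +0.006   +0.056  +0.189  +0.063  -0.011
     42  0.2763   +0.000  +0.038  -0.001  +0.000   +0.034  +0.116  +0.143  +0.007   +0.080  +0.182  +0.374  -0.161
     63  0.4145   +0.000  +0.038  +0.000  +0.000   +0.078  +0.076  +0.428  -1.173   +0.171  +0.060  +0.763  -2.084


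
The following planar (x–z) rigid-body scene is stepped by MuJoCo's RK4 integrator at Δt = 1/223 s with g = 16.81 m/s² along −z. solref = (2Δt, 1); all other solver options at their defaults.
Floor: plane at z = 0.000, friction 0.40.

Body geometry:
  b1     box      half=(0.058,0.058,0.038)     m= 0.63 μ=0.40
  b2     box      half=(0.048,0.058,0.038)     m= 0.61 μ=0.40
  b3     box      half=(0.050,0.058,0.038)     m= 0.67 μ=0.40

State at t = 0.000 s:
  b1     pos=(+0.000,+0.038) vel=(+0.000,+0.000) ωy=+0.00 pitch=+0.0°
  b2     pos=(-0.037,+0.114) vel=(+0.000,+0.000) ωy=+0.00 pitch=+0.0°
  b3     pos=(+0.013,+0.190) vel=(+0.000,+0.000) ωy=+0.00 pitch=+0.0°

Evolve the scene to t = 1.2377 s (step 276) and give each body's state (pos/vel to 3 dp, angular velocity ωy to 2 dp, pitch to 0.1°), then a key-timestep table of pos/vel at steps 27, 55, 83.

State at t = 1.2377 s:
  b1     pos=(+0.000,+0.038) vel=(+0.000,+0.000) ωy=+0.00 pitch=+0.0°
  b2     pos=(-0.037,+0.114) vel=(+0.000,+0.000) ωy=+0.00 pitch=+0.0°
  b3     pos=(+0.140,+0.038) vel=(+0.000,+0.000) ωy=+0.00 pitch=+180.0°

Key-timestep trajectory:
   step    t(s)  b1.x    b1.z    b1.vx   b1.vz   b2.x    b2.z    b2.vx   b2.vz   b3.x    b3.z    b3.vx   b3.vz 
     27  0.1211   +0.000  +0.038  +0.000  +0.000   -0.037  +0.114  -0.001  +0.000   +0.017  +0.189  +0.092  -0.015
     55  0.2466   +0.000  +0.038  +0.000  +0.000   -0.037  +0.114  +0.000  +0.000   +0.046  +0.168  +0.358  -0.648
     83  0.3722   +0.000  +0.038  +0.000  +0.000   -0.037  +0.114  +0.000  +0.000   +0.115  +0.085  +0.652  -1.128


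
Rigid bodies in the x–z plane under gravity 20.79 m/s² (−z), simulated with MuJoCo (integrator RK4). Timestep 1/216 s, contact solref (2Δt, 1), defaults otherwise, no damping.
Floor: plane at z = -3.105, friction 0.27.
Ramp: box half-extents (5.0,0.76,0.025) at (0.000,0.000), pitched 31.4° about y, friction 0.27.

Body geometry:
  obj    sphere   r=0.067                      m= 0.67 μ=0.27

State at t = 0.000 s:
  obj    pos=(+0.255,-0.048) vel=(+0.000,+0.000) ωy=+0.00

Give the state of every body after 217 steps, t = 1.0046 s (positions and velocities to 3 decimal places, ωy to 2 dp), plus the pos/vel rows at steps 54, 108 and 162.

State at t = 1.0046 s:
  obj    pos=(+3.588,-2.082) vel=(+6.635,-4.050) ωy=+115.99

Key-timestep trajectory:
   step    t(s)  obj.x    obj.z    obj.vx   obj.vz 
     54  0.2500   +0.462  -0.174  +1.651  -1.008
    108  0.5000   +1.081  -0.552  +3.302  -2.016
    162  0.7500   +2.113  -1.182  +4.953  -3.024


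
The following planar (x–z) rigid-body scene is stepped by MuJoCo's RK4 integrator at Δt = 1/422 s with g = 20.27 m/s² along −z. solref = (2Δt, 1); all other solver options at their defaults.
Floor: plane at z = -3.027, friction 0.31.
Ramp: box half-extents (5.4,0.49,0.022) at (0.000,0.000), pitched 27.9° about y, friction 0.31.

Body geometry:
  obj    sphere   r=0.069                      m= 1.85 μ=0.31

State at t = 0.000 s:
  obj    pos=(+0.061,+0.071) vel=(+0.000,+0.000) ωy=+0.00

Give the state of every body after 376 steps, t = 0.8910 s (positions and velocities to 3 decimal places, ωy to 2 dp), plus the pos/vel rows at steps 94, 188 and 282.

State at t = 0.8910 s:
  obj    pos=(+2.438,-1.188) vel=(+5.335,-2.825) ωy=+87.48

Key-timestep trajectory:
   step    t(s)  obj.x    obj.z    obj.vx   obj.vz 
     94  0.2227   +0.210  -0.008  +1.334  -0.706
    188  0.4455   +0.655  -0.244  +2.668  -1.412
    282  0.6682   +1.398  -0.637  +4.001  -2.119


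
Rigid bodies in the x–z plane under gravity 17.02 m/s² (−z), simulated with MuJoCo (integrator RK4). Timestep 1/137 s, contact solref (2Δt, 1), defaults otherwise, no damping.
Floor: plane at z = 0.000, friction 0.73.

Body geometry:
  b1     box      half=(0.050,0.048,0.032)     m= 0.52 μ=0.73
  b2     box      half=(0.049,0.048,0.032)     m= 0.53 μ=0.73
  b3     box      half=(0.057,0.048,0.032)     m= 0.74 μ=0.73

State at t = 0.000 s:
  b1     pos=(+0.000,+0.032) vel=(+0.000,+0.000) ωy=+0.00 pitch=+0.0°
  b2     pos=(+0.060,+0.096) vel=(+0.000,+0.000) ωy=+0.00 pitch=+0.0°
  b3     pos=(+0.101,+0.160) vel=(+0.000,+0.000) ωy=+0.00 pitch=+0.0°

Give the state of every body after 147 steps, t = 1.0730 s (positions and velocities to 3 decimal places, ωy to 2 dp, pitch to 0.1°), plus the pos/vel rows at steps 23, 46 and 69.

State at t = 1.0730 s:
  b1     pos=(+0.000,+0.032) vel=(+0.000,+0.000) ωy=+0.00 pitch=+0.0°
  b2     pos=(+0.103,+0.049) vel=(+0.000,+0.000) ωy=+0.00 pitch=+90.0°
  b3     pos=(+0.299,+0.032) vel=(+0.000,+0.000) ωy=+0.00 pitch=+180.0°

Key-timestep trajectory:
   step    t(s)  b1.x    b1.z    b1.vx   b1.vz   b2.x    b2.z    b2.vx   b2.vz   b3.x    b3.z    b3.vx   b3.vz 
     23  0.1679   +0.000  +0.032  +0.000  +0.001   +0.088  +0.059  +0.268  -0.935   +0.175  +0.058  +0.600  -0.541
     46  0.3358   +0.000  +0.032  +0.000  +0.000   +0.124  +0.057  -0.032  -0.006   +0.242  +0.065  +0.244  -0.004
     69  0.5036   +0.000  +0.032  +0.000  +0.000   +0.098  +0.051  +0.082  -0.022   +0.300  +0.029  -0.043  +0.115


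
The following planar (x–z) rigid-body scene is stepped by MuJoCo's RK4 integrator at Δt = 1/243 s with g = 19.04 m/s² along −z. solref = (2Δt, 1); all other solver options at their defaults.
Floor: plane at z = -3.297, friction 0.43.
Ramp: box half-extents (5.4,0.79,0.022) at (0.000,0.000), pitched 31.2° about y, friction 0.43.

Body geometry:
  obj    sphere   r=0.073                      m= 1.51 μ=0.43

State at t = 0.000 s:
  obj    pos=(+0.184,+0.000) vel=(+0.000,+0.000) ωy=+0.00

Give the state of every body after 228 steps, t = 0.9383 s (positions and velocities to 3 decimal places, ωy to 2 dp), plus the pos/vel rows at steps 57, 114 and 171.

State at t = 0.9383 s:
  obj    pos=(+2.837,-1.607) vel=(+5.654,-3.424) ωy=+90.54

Key-timestep trajectory:
   step    t(s)  obj.x    obj.z    obj.vx   obj.vz 
     57  0.2346   +0.350  -0.101  +1.414  -0.856
    114  0.4691   +0.847  -0.402  +2.827  -1.712
    171  0.7037   +1.676  -0.904  +4.241  -2.568


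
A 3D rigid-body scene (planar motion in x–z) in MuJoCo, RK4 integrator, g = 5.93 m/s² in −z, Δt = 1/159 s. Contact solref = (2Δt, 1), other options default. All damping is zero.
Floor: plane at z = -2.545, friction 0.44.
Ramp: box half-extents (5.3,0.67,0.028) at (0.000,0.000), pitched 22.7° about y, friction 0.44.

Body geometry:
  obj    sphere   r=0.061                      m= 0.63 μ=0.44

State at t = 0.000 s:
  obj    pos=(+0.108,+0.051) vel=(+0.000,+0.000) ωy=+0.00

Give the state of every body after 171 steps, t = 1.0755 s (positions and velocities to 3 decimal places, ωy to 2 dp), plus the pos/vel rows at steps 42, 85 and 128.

State at t = 1.0755 s:
  obj    pos=(+0.980,-0.314) vel=(+1.622,-0.678) ωy=+28.81

Key-timestep trajectory:
   step    t(s)  obj.x    obj.z    obj.vx   obj.vz 
     42  0.2642   +0.161  +0.029  +0.398  -0.167
     85  0.5346   +0.324  -0.039  +0.806  -0.337
    128  0.8050   +0.597  -0.153  +1.214  -0.508


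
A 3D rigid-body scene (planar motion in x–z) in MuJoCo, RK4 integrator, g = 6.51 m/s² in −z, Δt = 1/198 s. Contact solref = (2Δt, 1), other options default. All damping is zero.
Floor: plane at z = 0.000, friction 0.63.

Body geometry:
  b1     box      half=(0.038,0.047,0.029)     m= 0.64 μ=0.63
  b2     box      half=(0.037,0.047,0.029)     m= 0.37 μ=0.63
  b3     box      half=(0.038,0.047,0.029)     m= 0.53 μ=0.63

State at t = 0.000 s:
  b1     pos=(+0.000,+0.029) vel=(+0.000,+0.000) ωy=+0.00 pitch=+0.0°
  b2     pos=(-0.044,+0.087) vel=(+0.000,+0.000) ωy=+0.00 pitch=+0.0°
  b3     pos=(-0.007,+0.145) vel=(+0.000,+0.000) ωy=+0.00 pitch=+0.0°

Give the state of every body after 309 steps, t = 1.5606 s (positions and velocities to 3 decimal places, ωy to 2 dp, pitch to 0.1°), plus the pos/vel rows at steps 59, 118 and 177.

State at t = 1.5606 s:
  b1     pos=(+0.000,+0.029) vel=(+0.000,+0.000) ωy=+0.00 pitch=+0.0°
  b2     pos=(-0.079,+0.037) vel=(+0.000,+0.000) ωy=+0.00 pitch=-90.0°
  b3     pos=(+0.088,+0.029) vel=(+0.000,+0.000) ωy=+0.00 pitch=+180.0°

Key-timestep trajectory:
   step    t(s)  b1.x    b1.z    b1.vx   b1.vz   b2.x    b2.z    b2.vx   b2.vz   b3.x    b3.z    b3.vx   b3.vz 
     59  0.2980   +0.000  +0.029  +0.000  +0.000   -0.044  +0.087  +0.000  +0.000   -0.006  +0.145  +0.009  +0.000
    118  0.5960   +0.000  +0.029  +0.000  +0.000   -0.044  +0.087  -0.001  +0.000   +0.012  +0.138  +0.169  -0.141
    177  0.8939   +0.000  +0.029  +0.000  +0.000   -0.077  +0.038  -0.348  -0.447   +0.094  +0.031  -0.032  -0.287


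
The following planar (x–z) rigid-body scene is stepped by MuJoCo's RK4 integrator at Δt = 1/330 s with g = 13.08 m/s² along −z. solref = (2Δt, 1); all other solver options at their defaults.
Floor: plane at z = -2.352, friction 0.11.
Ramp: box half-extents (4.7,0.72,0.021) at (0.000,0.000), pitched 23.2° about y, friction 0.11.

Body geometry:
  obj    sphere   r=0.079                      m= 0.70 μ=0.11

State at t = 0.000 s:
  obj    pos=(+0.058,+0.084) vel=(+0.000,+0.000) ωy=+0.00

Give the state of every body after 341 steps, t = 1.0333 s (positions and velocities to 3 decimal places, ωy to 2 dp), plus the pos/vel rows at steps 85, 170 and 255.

State at t = 1.0333 s:
  obj    pos=(+1.938,-0.722) vel=(+3.636,-1.567) ωy=+43.21

Key-timestep trajectory:
   step    t(s)  obj.x    obj.z    obj.vx   obj.vz 
     85  0.2576   +0.175  +0.034  +0.905  -0.396
    170  0.5152   +0.525  -0.116  +1.807  -0.799
    255  0.7727   +1.109  -0.367  +2.724  -1.153


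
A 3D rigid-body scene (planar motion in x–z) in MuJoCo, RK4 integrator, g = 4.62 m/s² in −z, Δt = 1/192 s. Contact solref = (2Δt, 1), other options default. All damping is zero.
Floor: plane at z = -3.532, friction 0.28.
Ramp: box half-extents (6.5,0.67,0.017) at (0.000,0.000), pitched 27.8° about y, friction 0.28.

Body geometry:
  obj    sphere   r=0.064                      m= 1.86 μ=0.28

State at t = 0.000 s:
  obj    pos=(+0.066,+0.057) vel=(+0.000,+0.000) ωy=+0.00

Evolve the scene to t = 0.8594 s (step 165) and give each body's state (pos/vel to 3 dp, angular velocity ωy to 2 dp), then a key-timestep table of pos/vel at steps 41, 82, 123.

State at t = 0.8594 s:
  obj    pos=(+0.569,-0.208) vel=(+1.170,-0.617) ωy=+20.66

Key-timestep trajectory:
   step    t(s)  obj.x    obj.z    obj.vx   obj.vz 
     41  0.2135   +0.097  +0.040  +0.291  -0.153
     82  0.4271   +0.190  -0.009  +0.582  -0.307
    123  0.6406   +0.345  -0.091  +0.872  -0.460


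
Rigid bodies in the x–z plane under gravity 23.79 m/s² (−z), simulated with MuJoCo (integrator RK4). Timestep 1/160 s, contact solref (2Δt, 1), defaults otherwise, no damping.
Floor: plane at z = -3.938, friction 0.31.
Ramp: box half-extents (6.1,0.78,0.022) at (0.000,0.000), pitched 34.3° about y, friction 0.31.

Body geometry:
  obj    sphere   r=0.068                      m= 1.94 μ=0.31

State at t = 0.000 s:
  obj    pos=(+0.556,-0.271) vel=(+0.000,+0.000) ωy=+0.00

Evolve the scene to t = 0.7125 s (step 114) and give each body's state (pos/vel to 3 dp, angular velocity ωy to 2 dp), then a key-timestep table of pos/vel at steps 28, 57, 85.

State at t = 0.7125 s:
  obj    pos=(+2.565,-1.641) vel=(+5.637,-3.845) ωy=+100.30

Key-timestep trajectory:
   step    t(s)  obj.x    obj.z    obj.vx   obj.vz 
     28  0.1750   +0.678  -0.353  +1.385  -0.945
     57  0.3563   +1.058  -0.613  +2.819  -1.923
     85  0.5312   +1.673  -1.032  +4.203  -2.867


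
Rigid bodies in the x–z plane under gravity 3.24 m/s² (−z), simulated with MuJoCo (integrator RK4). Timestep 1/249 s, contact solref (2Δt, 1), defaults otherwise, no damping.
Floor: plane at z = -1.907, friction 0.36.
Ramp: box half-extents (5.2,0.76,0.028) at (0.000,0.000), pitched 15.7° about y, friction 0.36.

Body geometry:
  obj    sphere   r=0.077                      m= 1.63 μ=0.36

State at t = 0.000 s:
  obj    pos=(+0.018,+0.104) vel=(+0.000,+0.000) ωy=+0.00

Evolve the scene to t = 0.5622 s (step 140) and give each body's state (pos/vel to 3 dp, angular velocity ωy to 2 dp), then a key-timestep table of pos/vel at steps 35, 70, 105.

State at t = 0.5622 s:
  obj    pos=(+0.113,+0.077) vel=(+0.339,-0.095) ωy=+4.57

Key-timestep trajectory:
   step    t(s)  obj.x    obj.z    obj.vx   obj.vz 
     35  0.1406   +0.024  +0.102  +0.085  -0.024
     70  0.2811   +0.042  +0.097  +0.170  -0.048
    105  0.4217   +0.072  +0.089  +0.254  -0.071


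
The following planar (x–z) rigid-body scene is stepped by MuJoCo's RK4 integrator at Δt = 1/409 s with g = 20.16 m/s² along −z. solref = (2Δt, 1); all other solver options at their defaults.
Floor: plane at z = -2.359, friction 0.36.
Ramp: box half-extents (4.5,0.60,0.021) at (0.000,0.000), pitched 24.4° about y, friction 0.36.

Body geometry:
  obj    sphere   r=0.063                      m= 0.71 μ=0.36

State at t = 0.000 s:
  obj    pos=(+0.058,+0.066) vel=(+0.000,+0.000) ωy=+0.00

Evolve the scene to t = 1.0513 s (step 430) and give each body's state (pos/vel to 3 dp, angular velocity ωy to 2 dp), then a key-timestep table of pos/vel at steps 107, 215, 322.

State at t = 1.0513 s:
  obj    pos=(+3.052,-1.292) vel=(+5.696,-2.584) ωy=+99.27

Key-timestep trajectory:
   step    t(s)  obj.x    obj.z    obj.vx   obj.vz 
    107  0.2616   +0.243  -0.018  +1.417  -0.643
    215  0.5257   +0.807  -0.274  +2.848  -1.292
    322  0.7873   +1.737  -0.696  +4.265  -1.935


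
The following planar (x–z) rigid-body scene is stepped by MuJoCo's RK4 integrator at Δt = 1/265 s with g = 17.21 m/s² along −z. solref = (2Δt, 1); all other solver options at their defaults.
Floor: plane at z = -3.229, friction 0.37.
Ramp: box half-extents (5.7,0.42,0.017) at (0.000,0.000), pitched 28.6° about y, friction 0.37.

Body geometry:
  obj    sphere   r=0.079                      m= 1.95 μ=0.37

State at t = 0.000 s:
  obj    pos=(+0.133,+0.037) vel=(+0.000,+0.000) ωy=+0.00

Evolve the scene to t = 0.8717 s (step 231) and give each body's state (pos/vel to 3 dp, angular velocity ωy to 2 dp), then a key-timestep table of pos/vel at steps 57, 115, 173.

State at t = 0.8717 s:
  obj    pos=(+2.096,-1.033) vel=(+4.504,-2.456) ωy=+64.92

Key-timestep trajectory:
   step    t(s)  obj.x    obj.z    obj.vx   obj.vz 
     57  0.2151   +0.253  -0.028  +1.111  -0.606
    115  0.4340   +0.620  -0.228  +2.242  -1.222
    173  0.6528   +1.234  -0.563  +3.373  -1.839


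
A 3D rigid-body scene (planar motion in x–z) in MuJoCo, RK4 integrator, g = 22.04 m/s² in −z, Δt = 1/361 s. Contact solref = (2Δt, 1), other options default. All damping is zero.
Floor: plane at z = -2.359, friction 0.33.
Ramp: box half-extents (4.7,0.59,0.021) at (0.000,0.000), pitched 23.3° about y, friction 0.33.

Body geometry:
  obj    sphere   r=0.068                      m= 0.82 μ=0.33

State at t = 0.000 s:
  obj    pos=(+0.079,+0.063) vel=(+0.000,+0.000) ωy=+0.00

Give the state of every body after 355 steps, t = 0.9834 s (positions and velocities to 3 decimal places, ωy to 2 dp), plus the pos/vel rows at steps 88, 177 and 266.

State at t = 0.9834 s:
  obj    pos=(+2.844,-1.128) vel=(+5.624,-2.422) ωy=+90.04

Key-timestep trajectory:
   step    t(s)  obj.x    obj.z    obj.vx   obj.vz 
     88  0.2438   +0.249  -0.010  +1.394  -0.600
    177  0.4903   +0.767  -0.233  +2.804  -1.208
    266  0.7368   +1.632  -0.606  +4.214  -1.815


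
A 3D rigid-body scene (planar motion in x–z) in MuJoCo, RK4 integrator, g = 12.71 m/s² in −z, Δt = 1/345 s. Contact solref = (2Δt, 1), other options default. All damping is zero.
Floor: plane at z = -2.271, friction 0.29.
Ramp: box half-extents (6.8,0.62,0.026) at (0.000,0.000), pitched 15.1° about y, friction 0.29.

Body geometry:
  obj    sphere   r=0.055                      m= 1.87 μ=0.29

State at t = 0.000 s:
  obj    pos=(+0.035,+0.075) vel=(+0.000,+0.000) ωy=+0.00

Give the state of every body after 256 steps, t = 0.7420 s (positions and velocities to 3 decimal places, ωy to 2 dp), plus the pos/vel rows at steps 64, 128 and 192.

State at t = 0.7420 s:
  obj    pos=(+0.664,-0.095) vel=(+1.694,-0.457) ωy=+31.90

Key-timestep trajectory:
   step    t(s)  obj.x    obj.z    obj.vx   obj.vz 
     64  0.1855   +0.074  +0.064  +0.424  -0.114
    128  0.3710   +0.192  +0.032  +0.847  -0.229
    192  0.5565   +0.389  -0.021  +1.271  -0.343


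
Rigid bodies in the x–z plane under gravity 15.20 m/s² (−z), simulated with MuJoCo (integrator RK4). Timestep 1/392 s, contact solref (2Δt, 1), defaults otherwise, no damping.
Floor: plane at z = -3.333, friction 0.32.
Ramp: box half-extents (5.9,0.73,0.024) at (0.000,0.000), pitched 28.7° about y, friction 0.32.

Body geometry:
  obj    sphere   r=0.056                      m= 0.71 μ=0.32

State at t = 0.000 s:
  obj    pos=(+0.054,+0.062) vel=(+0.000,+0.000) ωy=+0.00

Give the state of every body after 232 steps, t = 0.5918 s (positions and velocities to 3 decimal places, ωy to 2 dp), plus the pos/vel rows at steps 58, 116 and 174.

State at t = 0.5918 s:
  obj    pos=(+0.855,-0.377) vel=(+2.707,-1.482) ωy=+55.09

Key-timestep trajectory:
   step    t(s)  obj.x    obj.z    obj.vx   obj.vz 
     58  0.1480   +0.104  +0.034  +0.677  -0.371
    116  0.2959   +0.254  -0.048  +1.353  -0.741
    174  0.4439   +0.505  -0.185  +2.030  -1.111


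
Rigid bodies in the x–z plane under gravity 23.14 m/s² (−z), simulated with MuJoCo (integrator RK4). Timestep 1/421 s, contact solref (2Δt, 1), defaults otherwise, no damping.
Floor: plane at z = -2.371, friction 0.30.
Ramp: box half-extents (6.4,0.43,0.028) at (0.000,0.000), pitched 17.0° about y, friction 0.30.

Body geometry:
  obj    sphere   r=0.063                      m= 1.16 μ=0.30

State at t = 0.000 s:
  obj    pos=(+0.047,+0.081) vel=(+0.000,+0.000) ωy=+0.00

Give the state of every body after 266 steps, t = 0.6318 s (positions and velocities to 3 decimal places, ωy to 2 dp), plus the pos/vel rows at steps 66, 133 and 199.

State at t = 0.6318 s:
  obj    pos=(+0.969,-0.201) vel=(+2.920,-0.893) ωy=+48.46

Key-timestep trajectory:
   step    t(s)  obj.x    obj.z    obj.vx   obj.vz 
     66  0.1568   +0.104  +0.063  +0.725  -0.222
    133  0.3159   +0.278  +0.010  +1.460  -0.446
    199  0.4727   +0.563  -0.077  +2.185  -0.668


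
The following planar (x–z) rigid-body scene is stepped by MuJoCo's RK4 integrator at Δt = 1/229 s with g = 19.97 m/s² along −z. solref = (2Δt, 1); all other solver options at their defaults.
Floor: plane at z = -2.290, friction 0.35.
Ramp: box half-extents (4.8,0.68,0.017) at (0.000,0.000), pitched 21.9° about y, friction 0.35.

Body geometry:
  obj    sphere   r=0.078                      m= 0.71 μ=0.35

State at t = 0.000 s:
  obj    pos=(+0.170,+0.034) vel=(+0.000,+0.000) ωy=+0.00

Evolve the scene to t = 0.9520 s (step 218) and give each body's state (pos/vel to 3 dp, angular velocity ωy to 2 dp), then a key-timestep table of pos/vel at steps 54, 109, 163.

State at t = 0.9520 s:
  obj    pos=(+2.407,-0.865) vel=(+4.699,-1.889) ωy=+64.93

Key-timestep trajectory:
   step    t(s)  obj.x    obj.z    obj.vx   obj.vz 
     54  0.2358   +0.307  -0.021  +1.164  -0.468
    109  0.4760   +0.729  -0.191  +2.350  -0.945
    163  0.7118   +1.421  -0.469  +3.514  -1.413


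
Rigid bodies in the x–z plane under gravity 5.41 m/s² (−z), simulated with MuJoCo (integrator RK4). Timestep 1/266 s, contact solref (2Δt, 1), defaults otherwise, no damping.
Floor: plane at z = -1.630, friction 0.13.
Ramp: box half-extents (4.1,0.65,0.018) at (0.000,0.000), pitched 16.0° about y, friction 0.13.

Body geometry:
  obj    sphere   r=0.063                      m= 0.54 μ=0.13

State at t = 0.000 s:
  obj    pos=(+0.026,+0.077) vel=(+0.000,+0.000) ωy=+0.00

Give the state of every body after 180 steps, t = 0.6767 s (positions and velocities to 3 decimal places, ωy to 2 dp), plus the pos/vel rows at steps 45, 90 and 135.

State at t = 0.6767 s:
  obj    pos=(+0.260,+0.010) vel=(+0.693,-0.199) ωy=+11.44

Key-timestep trajectory:
   step    t(s)  obj.x    obj.z    obj.vx   obj.vz 
     45  0.1692   +0.041  +0.073  +0.173  -0.050
     90  0.3383   +0.085  +0.060  +0.346  -0.099
    135  0.5075   +0.158  +0.039  +0.520  -0.149


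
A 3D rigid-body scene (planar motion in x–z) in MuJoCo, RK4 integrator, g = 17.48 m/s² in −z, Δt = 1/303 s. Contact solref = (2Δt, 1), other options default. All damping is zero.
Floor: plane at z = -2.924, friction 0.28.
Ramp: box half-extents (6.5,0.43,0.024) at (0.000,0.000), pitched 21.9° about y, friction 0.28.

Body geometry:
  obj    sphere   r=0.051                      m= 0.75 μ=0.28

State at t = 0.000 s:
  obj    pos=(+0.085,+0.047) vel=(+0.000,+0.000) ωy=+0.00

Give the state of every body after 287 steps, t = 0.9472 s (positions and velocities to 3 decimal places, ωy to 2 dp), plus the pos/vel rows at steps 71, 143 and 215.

State at t = 0.9472 s:
  obj    pos=(+2.023,-0.733) vel=(+4.093,-1.645) ωy=+86.48

Key-timestep trajectory:
   step    t(s)  obj.x    obj.z    obj.vx   obj.vz 
     71  0.2343   +0.204  -0.001  +1.013  -0.407
    143  0.4719   +0.566  -0.147  +2.039  -0.820
    215  0.7096   +1.173  -0.391  +3.066  -1.233
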